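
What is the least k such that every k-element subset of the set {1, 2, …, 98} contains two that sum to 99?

50

Partition {1, …, 98} into 49 pairs: {1,98}, {2,97}, …, {49,50}.
Choosing 49 integers — say the integers 1 through 49 — takes one from each pair and avoids the property.
Choosing 50 forces two into the same pair by pigeonhole, and those sum to 99. So 50.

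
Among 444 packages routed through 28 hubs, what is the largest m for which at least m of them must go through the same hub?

16

The 444 packages fall into 28 hubs.
If each of the 28 hubs held at most 15, the total would be at most 28 × 15 = 420 < 444, a contradiction.
So at least one holds ⌈444/28⌉ = 16.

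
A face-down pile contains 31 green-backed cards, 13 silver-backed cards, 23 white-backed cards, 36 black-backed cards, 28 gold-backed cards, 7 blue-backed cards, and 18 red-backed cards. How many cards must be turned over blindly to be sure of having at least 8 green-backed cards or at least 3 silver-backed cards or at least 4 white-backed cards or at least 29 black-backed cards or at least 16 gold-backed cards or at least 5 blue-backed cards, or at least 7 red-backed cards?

66

The worst case stops just short of every target: 7 green-backed, 2 silver-backed, 3 white-backed, 28 black-backed, 15 gold-backed, 4 blue-backed, 6 red-backed — 7 + 2 + 3 + 28 + 15 + 4 + 6 = 65 cards.
One more card must push some back color to its target, so 65 + 1 = 66.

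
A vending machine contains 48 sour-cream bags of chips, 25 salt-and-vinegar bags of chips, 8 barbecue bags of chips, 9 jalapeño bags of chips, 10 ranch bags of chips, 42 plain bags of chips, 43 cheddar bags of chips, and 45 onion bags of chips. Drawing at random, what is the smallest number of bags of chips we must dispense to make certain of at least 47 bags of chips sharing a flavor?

229

In the worst case we take at most 46 of each flavor, but all 25 salt-and-vinegar, all 8 barbecue, all 9 jalapeño, all 10 ranch, all 42 plain, all 43 cheddar, and all 45 onion (fewer than 46), giving 46 + 25 + 8 + 9 + 10 + 42 + 43 + 45 = 228.
One more bag of chips then forces some flavor to 47, so 228 + 1 = 229.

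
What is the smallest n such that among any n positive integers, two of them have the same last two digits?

101

There are 100 possible two-digit endings acting as pigeonholes.
With 100 positive integers we could place one in each, avoiding any repeat.
One more forces some class to hold 2, so 100 + 1 = 101.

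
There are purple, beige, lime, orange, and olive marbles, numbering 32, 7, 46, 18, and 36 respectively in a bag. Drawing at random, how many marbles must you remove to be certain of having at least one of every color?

The hardest color to obtain is beige: we could draw every other marble first — 139 − 7 = 132 marbles — without a single beige one.
The next draw must be beige, so 132 + 1 = 133.

133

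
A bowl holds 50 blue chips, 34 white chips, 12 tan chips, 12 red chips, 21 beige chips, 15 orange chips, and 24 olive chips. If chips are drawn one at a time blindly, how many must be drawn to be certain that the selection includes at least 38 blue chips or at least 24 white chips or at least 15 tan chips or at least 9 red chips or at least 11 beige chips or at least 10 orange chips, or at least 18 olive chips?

Each of the 7 colors has its own threshold; avoid all of them simultaneously.
The worst case stops just short of every target: 37 blue, 23 white, all 12 tan, 8 red, 10 beige, 9 orange, 17 olive — 37 + 23 + 12 + 8 + 10 + 9 + 17 = 116 chips.
One more chip must push some color to its target, so 116 + 1 = 117.

117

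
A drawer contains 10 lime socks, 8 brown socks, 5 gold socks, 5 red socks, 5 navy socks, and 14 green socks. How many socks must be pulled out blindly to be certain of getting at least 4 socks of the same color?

Treat the 6 colors as pigeonholes.
The worst case takes 3 socks of each color without reaching 4 of any: 6 × 3 = 18.
The next sock must bring some color to 4, so 18 + 1 = 19.

19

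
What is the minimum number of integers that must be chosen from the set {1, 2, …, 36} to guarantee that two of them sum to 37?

Partition {1, …, 36} into 18 pairs: {1,36}, {2,35}, …, {18,19}.
Choosing 18 integers — say the integers 1 through 18 — takes one from each pair and avoids the property.
Choosing 19 forces two into the same pair by pigeonhole, and those sum to 37. So 19.

19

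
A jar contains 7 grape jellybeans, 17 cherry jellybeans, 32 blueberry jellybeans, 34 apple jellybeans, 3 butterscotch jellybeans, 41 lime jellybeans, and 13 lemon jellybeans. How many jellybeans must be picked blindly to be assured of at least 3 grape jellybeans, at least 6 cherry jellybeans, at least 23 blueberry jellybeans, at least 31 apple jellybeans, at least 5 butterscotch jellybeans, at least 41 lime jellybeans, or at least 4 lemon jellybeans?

The worst case stops just short of every target: 2 grape, 5 cherry, 22 blueberry, 30 apple, all 3 butterscotch, 40 lime, 3 lemon — 2 + 5 + 22 + 30 + 3 + 40 + 3 = 105 jellybeans.
One more jellybean must push some flavor to its target, so 105 + 1 = 106.

106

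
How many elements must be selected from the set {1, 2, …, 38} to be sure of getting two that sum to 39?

20

Partition {1, …, 38} into 19 pairs: {1,38}, {2,37}, …, {19,20}.
Choosing 19 integers — say the integers 1 through 19 — takes one from each pair and avoids the property.
Choosing 20 forces two into the same pair by pigeonhole, and those sum to 39. So 20.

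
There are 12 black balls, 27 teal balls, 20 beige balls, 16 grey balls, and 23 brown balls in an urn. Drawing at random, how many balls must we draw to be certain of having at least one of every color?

87

The hardest color to obtain is black: we could draw every other ball first — 98 − 12 = 86 balls — without a single black one.
The next draw must be black, so 86 + 1 = 87.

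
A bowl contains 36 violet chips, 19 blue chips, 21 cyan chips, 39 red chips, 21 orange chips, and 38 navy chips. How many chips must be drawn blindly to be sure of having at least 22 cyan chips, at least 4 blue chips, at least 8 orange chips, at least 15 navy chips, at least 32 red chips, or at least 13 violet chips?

Each of the 6 colors has its own threshold; avoid all of them simultaneously.
The worst case stops just short of every target: 12 violet, 3 blue, 21 cyan, 31 red, 7 orange, 14 navy — 12 + 3 + 21 + 31 + 7 + 14 = 88 chips.
One more chip must push some color to its target, so 88 + 1 = 89.

89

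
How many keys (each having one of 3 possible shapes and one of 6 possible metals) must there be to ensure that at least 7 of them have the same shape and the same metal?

109

There are 3 × 6 = 18 (shape, metal) combinations acting as pigeonholes.
With 18 × 6 = 108 keys we could place exactly 6 in each, with no (shape, metal) pair reaching 7.
One more forces some (shape, metal) pair to hold 7, so 108 + 1 = 109.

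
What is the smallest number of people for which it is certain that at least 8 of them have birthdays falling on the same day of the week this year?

50

There are 7 days of the week acting as pigeonholes.
With 7 × 7 = 49 people we could place exactly 7 in each, with no class reaching 8.
One more forces some class to hold 8, so 49 + 1 = 50.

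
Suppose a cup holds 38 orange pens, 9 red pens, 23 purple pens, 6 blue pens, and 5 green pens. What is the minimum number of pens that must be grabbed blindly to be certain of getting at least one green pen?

77

The worst case draws every non-green pen first: 38 + 9 + 23 + 6 = 76.
The next draw is then forced to be green, giving 76 + 1 = 77.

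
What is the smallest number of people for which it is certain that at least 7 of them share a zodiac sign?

73

There are 12 zodiac signs acting as pigeonholes.
With 12 × 6 = 72 people we could place exactly 6 in each, with no class reaching 7.
One more forces some class to hold 7, so 72 + 1 = 73.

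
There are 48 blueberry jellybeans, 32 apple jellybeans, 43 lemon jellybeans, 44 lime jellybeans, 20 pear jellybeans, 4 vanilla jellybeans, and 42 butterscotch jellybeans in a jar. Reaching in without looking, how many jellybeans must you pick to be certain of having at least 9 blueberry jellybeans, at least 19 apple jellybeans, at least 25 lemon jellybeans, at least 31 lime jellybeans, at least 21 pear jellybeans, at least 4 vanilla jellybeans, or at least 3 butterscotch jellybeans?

The worst case stops just short of every target: 8 blueberry, 18 apple, 24 lemon, 30 lime, 20 pear, 3 vanilla, 2 butterscotch — 8 + 18 + 24 + 30 + 20 + 3 + 2 = 105 jellybeans.
One more jellybean must push some flavor to its target, so 105 + 1 = 106.

106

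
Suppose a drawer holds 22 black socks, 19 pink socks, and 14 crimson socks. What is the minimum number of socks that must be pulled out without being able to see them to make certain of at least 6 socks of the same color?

16

The worst case takes 5 socks of each color without reaching 6 of any: 3 × 5 = 15.
The next sock must bring some color to 6, so 15 + 1 = 16.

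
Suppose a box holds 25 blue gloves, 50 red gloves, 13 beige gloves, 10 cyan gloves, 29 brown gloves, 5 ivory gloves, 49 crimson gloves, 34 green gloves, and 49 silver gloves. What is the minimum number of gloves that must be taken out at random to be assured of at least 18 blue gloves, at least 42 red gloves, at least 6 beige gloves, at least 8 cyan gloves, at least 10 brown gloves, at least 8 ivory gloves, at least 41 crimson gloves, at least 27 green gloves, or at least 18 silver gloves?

168

The worst case stops just short of every target: 17 blue, 41 red, 5 beige, 7 cyan, 9 brown, all 5 ivory, 40 crimson, 26 green, 17 silver — 17 + 41 + 5 + 7 + 9 + 5 + 40 + 26 + 17 = 167 gloves.
One more glove must push some color to its target, so 167 + 1 = 168.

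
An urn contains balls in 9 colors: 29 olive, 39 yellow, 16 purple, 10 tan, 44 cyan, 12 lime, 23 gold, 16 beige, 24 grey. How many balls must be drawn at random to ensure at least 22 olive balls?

206

The worst case draws every non-olive ball first: 39 + 16 + 10 + 44 + 12 + 23 + 16 + 24 = 184.
The next 22 draws are then forced to be olive, giving 184 + 22 = 206.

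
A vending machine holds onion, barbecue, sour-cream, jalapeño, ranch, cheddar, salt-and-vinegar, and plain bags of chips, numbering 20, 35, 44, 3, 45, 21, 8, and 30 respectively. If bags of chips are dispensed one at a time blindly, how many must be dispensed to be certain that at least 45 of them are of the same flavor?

206

In the worst case we take at most 44 of each flavor, but all 20 onion, all 35 barbecue, all 3 jalapeño, all 21 cheddar, all 8 salt-and-vinegar, and all 30 plain (fewer than 44), giving 20 + 35 + 44 + 3 + 44 + 21 + 8 + 30 = 205.
One more bag of chips then forces some flavor to 45, so 205 + 1 = 206.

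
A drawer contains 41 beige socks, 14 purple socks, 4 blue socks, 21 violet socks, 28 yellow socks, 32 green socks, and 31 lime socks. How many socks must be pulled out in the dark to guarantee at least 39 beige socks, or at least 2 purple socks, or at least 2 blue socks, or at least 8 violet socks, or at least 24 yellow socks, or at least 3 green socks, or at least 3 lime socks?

The worst case stops just short of every target: 38 beige, 1 purple, 1 blue, 7 violet, 23 yellow, 2 green, 2 lime — 38 + 1 + 1 + 7 + 23 + 2 + 2 = 74 socks.
One more sock must push some color to its target, so 74 + 1 = 75.

75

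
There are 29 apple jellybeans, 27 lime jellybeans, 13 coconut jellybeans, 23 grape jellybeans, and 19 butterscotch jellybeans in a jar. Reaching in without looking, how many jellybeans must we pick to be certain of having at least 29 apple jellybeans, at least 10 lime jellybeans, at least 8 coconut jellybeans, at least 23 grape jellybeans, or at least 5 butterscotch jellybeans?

71

The worst case stops just short of every target: 28 apple, 9 lime, 7 coconut, 22 grape, 4 butterscotch — 28 + 9 + 7 + 22 + 4 = 70 jellybeans.
One more jellybean must push some flavor to its target, so 70 + 1 = 71.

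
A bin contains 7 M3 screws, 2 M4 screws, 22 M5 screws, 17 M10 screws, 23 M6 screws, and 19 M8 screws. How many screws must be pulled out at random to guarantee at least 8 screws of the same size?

38

Treat the 6 sizes as pigeonholes.
In the worst case we take at most 7 of each size, but all 2 M4 (fewer than 7), giving 7 + 2 + 7 + 7 + 7 + 7 = 37.
One more screw then forces some size to 8, so 37 + 1 = 38.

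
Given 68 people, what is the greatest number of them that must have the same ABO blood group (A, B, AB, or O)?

There are 4 ABO blood groups, which serve as the pigeonholes.
If each of the 4 ABO blood groups held at most 16, the total would be at most 4 × 16 = 64 < 68, a contradiction.
So at least one holds ⌈68/4⌉ = 17.

17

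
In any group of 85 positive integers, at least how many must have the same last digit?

There are 10 possible last digits, which serve as the pigeonholes.
If each of the 10 possible last digits held at most 8, the total would be at most 10 × 8 = 80 < 85, a contradiction.
So at least one holds ⌈85/10⌉ = 9.

9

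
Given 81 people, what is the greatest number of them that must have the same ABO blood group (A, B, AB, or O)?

If each of the 4 ABO blood groups held at most 20, the total would be at most 4 × 20 = 80 < 81, a contradiction.
So at least one holds ⌈81/4⌉ = 21.

21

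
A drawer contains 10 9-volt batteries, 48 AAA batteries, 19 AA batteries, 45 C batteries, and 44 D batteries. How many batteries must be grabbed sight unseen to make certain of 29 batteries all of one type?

114

Treat the 5 types as pigeonholes.
In the worst case we take at most 28 of each type, but all 10 9-volt and all 19 AA (fewer than 28), giving 10 + 28 + 19 + 28 + 28 = 113.
One more battery then forces some type to 29, so 113 + 1 = 114.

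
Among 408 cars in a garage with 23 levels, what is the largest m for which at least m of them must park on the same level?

18

The 408 cars fall into 23 levels.
If each of the 23 levels held at most 17, the total would be at most 23 × 17 = 391 < 408, a contradiction.
So at least one holds ⌈408/23⌉ = 18.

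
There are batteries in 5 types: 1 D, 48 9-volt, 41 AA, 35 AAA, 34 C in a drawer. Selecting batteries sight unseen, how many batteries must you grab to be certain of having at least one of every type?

The hardest type to obtain is D: we could draw every other battery first — 159 − 1 = 158 batteries — without a single D one.
The next draw must be D, so 158 + 1 = 159.

159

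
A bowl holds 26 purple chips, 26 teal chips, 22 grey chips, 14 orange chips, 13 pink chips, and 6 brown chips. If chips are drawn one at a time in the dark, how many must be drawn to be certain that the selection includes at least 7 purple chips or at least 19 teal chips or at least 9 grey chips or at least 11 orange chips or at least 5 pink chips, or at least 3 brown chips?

49

Each of the 6 colors has its own threshold; avoid all of them simultaneously.
The worst case stops just short of every target: 6 purple, 18 teal, 8 grey, 10 orange, 4 pink, 2 brown — 6 + 18 + 8 + 10 + 4 + 2 = 48 chips.
One more chip must push some color to its target, so 48 + 1 = 49.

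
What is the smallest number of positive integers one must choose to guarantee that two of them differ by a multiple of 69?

Two integers differ by a multiple of 69 exactly when they share a remainder mod 69.
There are 69 residue classes mod 69, so 69 integers can all lie in distinct classes.
One more integer must repeat a residue, giving a difference divisible by 69. So n = 69 + 1 = 70.

70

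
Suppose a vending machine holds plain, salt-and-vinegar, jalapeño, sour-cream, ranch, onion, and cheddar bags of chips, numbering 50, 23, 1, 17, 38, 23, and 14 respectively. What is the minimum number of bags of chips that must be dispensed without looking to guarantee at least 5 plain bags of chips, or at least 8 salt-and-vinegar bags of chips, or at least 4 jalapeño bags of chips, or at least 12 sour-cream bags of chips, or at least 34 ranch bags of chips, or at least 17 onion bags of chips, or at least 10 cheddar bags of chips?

82

The worst case stops just short of every target: 4 plain, 7 salt-and-vinegar, all 1 jalapeño, 11 sour-cream, 33 ranch, 16 onion, 9 cheddar — 4 + 7 + 1 + 11 + 33 + 16 + 9 = 81 bags of chips.
One more bag of chips must push some flavor to its target, so 81 + 1 = 82.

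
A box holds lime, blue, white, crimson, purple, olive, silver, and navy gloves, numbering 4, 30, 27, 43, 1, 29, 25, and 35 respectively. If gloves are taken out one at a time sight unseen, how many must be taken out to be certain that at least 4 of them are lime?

194

The worst case draws every non-lime glove first: 30 + 27 + 43 + 1 + 29 + 25 + 35 = 190.
The next 4 draws are then forced to be lime, giving 190 + 4 = 194.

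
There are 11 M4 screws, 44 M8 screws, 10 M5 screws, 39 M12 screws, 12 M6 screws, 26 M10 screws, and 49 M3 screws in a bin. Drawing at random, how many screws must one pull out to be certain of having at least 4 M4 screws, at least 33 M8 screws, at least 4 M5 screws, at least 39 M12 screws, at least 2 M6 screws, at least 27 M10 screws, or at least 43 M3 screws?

The worst case stops just short of every target: 3 M4, 32 M8, 3 M5, 38 M12, 1 M6, 26 M10, 42 M3 — 3 + 32 + 3 + 38 + 1 + 26 + 42 = 145 screws.
One more screw must push some size to its target, so 145 + 1 = 146.

146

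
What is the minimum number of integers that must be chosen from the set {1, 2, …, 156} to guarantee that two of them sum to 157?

Partition {1, …, 156} into 78 pairs: {1,156}, {2,155}, …, {78,79}.
Choosing 78 integers — say the integers 1 through 78 — takes one from each pair and avoids the property.
Choosing 79 forces two into the same pair by pigeonhole, and those sum to 157. So 79.

79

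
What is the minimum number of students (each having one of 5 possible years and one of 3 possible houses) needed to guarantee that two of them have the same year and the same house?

There are 5 × 3 = 15 (year, house) combinations acting as pigeonholes.
With 15 students we could place one in each, avoiding any repeat.
One more forces some (year, house) pair to hold 2, so 15 + 1 = 16.

16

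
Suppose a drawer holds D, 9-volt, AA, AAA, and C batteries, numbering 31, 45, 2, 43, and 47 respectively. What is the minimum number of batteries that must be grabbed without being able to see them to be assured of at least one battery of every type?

The hardest type to obtain is AA: we could draw every other battery first — 168 − 2 = 166 batteries — without a single AA one.
The next draw must be AA, so 166 + 1 = 167.

167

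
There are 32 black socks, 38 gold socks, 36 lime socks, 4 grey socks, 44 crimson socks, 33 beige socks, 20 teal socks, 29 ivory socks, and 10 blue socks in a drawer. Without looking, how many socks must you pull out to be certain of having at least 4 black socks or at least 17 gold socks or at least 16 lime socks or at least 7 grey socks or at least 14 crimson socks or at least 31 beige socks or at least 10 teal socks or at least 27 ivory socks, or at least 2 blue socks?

118

Each of the 9 colors has its own threshold; avoid all of them simultaneously.
The worst case stops just short of every target: 3 black, 16 gold, 15 lime, all 4 grey, 13 crimson, 30 beige, 9 teal, 26 ivory, 1 blue — 3 + 16 + 15 + 4 + 13 + 30 + 9 + 26 + 1 = 117 socks.
One more sock must push some color to its target, so 117 + 1 = 118.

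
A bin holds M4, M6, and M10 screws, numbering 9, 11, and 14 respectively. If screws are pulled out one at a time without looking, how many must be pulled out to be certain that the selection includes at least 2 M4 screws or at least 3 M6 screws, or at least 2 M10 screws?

5

The worst case stops just short of every target: 1 M4, 2 M6, 1 M10 — 1 + 2 + 1 = 4 screws.
One more screw must push some size to its target, so 4 + 1 = 5.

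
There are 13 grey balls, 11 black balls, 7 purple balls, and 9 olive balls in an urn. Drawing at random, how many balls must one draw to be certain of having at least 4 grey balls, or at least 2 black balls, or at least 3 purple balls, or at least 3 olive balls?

The worst case stops just short of every target: 3 grey, 1 black, 2 purple, 2 olive — 3 + 1 + 2 + 2 = 8 balls.
One more ball must push some color to its target, so 8 + 1 = 9.

9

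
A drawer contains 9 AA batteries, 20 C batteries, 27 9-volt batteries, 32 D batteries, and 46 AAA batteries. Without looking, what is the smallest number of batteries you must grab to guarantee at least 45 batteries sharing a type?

133

In the worst case we take at most 44 of each type, but all 9 AA, all 20 C, all 27 9-volt, and all 32 D (fewer than 44), giving 9 + 20 + 27 + 32 + 44 = 132.
One more battery then forces some type to 45, so 132 + 1 = 133.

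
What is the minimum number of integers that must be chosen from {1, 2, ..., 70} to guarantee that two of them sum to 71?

Partition {1, …, 70} into 35 pairs: {1,70}, {2,69}, …, {35,36}.
Choosing 35 integers — say the integers 1 through 35 — takes one from each pair and avoids the property.
Choosing 36 forces two into the same pair by pigeonhole, and those sum to 71. So 36.

36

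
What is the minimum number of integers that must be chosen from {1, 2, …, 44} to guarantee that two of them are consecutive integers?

Partition {1, …, 44} into 22 pairs: {1,2}, {3,4}, …, {43,44}.
Choosing 22 integers — say the 22 even numbers 2, 4, …, 44 — takes one from each pair and avoids the property.
Choosing 23 forces two into the same pair by pigeonhole, and those are consecutive. So 23.

23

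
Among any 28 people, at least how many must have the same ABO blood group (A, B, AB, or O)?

7

There are 4 ABO blood groups, which serve as the pigeonholes.
If each of the 4 ABO blood groups held at most 6, the total would be at most 4 × 6 = 24 < 28, a contradiction.
So at least one holds ⌈28/4⌉ = 7.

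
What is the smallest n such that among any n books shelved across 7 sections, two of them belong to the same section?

There are 7 sections acting as pigeonholes.
With 7 books we could place one in each, avoiding any repeat.
One more forces some class to hold 2, so 7 + 1 = 8.

8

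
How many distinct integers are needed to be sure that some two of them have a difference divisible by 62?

Use the pigeonhole principle on residue classes: two integers differ by a multiple of 62 exactly when they share a remainder mod 62.
There are 62 residue classes mod 62, so 62 integers can all lie in distinct classes.
One more integer must repeat a residue, giving a difference divisible by 62. So n = 62 + 1 = 63.

63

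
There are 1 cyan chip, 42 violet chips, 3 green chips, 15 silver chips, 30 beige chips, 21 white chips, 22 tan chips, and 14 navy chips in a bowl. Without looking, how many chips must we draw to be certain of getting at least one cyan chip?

The worst case draws every non-cyan chip first: 42 + 3 + 15 + 30 + 21 + 22 + 14 = 147.
The next draw is then forced to be cyan, giving 147 + 1 = 148.

148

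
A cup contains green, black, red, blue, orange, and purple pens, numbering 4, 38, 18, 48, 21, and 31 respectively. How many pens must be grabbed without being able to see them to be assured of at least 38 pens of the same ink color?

In the worst case we take at most 37 of each ink color, but all 4 green, all 18 red, all 21 orange, and all 31 purple (fewer than 37), giving 4 + 37 + 18 + 37 + 21 + 31 = 148.
One more pen then forces some ink color to 38, so 148 + 1 = 149.

149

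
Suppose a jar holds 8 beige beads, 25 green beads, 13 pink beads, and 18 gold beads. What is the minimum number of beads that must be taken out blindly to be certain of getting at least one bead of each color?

The hardest color to obtain is beige: we could draw every other bead first — 64 − 8 = 56 beads — without a single beige one.
The next draw must be beige, so 56 + 1 = 57.

57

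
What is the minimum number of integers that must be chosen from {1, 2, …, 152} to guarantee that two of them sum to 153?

Partition {1, …, 152} into 76 pairs: {1,152}, {2,151}, …, {76,77}.
Choosing 76 integers — say the integers 1 through 76 — takes one from each pair and avoids the property.
Choosing 77 forces two into the same pair by pigeonhole, and those sum to 153. So 77.

77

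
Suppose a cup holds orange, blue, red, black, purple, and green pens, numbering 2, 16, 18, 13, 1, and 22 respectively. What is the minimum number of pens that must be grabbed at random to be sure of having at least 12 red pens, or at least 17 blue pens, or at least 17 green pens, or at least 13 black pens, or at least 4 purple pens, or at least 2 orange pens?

58

Each of the 6 ink colors has its own threshold; avoid all of them simultaneously.
The worst case stops just short of every target: 1 orange, 16 blue, 11 red, 12 black, all 1 purple, 16 green — 1 + 16 + 11 + 12 + 1 + 16 = 57 pens.
One more pen must push some ink color to its target, so 57 + 1 = 58.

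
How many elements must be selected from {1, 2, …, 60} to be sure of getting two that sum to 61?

Partition {1, …, 60} into 30 pairs: {1,60}, {2,59}, …, {30,31}.
Choosing 30 integers — say the integers 1 through 30 — takes one from each pair and avoids the property.
Choosing 31 forces two into the same pair by pigeonhole, and those sum to 61. So 31.

31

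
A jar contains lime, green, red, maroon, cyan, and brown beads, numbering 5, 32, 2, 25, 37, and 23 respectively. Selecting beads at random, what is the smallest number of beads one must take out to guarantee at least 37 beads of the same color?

Treat the 6 colors as pigeonholes.
In the worst case we take at most 36 of each color, but all 5 lime, all 32 green, all 2 red, all 25 maroon, and all 23 brown (fewer than 36), giving 5 + 32 + 2 + 25 + 36 + 23 = 123.
One more bead then forces some color to 37, so 123 + 1 = 124.

124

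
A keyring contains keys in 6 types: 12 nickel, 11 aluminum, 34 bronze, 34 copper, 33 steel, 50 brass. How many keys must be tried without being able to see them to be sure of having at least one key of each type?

164

The hardest type to obtain is aluminum: we could draw every other key first — 174 − 11 = 163 keys — without a single aluminum one.
The next draw must be aluminum, so 163 + 1 = 164.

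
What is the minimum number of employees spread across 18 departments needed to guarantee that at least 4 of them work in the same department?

There are 18 departments acting as pigeonholes.
With 18 × 3 = 54 employees we could place exactly 3 in each, with no class reaching 4.
One more forces some class to hold 4, so 54 + 1 = 55.

55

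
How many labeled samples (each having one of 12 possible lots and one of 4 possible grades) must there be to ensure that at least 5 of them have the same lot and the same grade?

There are 12 × 4 = 48 (lot, grade) combinations acting as pigeonholes.
With 48 × 4 = 192 labeled samples we could place exactly 4 in each, with no (lot, grade) pair reaching 5.
One more forces some (lot, grade) pair to hold 5, so 192 + 1 = 193.

193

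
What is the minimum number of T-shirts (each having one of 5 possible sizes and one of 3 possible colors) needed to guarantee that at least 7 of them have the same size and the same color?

There are 5 × 3 = 15 (size, color) combinations acting as pigeonholes.
With 15 × 6 = 90 T-shirts we could place exactly 6 in each, with no (size, color) pair reaching 7.
One more forces some (size, color) pair to hold 7, so 90 + 1 = 91.

91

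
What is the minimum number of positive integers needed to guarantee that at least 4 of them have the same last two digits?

301

There are 100 possible two-digit endings acting as pigeonholes.
With 100 × 3 = 300 positive integers we could place exactly 3 in each, with no class reaching 4.
One more forces some class to hold 4, so 300 + 1 = 301.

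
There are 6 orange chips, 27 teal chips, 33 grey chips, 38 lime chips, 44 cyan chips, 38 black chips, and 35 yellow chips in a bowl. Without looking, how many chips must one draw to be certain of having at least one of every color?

216

The hardest color to obtain is orange: we could draw every other chip first — 221 − 6 = 215 chips — without a single orange one.
The next draw must be orange, so 215 + 1 = 216.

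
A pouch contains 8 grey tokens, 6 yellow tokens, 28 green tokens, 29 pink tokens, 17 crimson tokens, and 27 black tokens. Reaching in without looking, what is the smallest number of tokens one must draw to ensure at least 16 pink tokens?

The worst case draws every non-pink token first: 8 + 6 + 28 + 17 + 27 = 86.
The next 16 draws are then forced to be pink, giving 86 + 16 = 102.

102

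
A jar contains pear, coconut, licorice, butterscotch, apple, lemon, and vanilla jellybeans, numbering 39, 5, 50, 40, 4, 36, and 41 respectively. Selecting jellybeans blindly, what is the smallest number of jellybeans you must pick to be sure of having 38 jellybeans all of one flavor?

194

In the worst case we take at most 37 of each flavor, but all 5 coconut, all 4 apple, and all 36 lemon (fewer than 37), giving 37 + 5 + 37 + 37 + 4 + 36 + 37 = 193.
One more jellybean then forces some flavor to 38, so 193 + 1 = 194.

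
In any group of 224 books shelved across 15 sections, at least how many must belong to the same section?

If each of the 15 sections held at most 14, the total would be at most 15 × 14 = 210 < 224, a contradiction.
So at least one holds ⌈224/15⌉ = 15.

15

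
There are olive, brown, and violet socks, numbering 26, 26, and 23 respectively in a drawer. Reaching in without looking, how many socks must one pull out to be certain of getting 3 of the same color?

Treat the 3 colors as pigeonholes.
The worst case takes 2 socks of each color without reaching 3 of any: 3 × 2 = 6.
The next sock must bring some color to 3, so 6 + 1 = 7.

7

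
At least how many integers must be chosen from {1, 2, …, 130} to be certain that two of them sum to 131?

Partition {1, …, 130} into 65 pairs: {1,130}, {2,129}, …, {65,66}.
Choosing 65 integers — say the integers 1 through 65 — takes one from each pair and avoids the property.
Choosing 66 forces two into the same pair by pigeonhole, and those sum to 131. So 66.

66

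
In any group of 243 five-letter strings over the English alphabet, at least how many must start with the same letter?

There are 26 possible first letters, which serve as the pigeonholes.
If each of the 26 possible first letters held at most 9, the total would be at most 26 × 9 = 234 < 243, a contradiction.
So at least one holds ⌈243/26⌉ = 10.

10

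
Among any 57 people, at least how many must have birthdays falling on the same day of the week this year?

If each of the 7 days of the week held at most 8, the total would be at most 7 × 8 = 56 < 57, a contradiction.
So at least one holds ⌈57/7⌉ = 9.

9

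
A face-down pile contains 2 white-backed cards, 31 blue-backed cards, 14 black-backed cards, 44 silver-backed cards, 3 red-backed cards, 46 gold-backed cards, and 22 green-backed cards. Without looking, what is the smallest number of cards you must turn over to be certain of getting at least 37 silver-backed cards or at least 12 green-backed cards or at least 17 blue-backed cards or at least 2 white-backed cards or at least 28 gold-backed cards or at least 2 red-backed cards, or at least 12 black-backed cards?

Each of the 7 back colors has its own threshold; avoid all of them simultaneously.
The worst case stops just short of every target: 1 white-backed, 16 blue-backed, 11 black-backed, 36 silver-backed, 1 red-backed, 27 gold-backed, 11 green-backed — 1 + 16 + 11 + 36 + 1 + 27 + 11 = 103 cards.
One more card must push some back color to its target, so 103 + 1 = 104.

104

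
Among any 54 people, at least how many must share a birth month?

5

There are 12 months of the year, which serve as the pigeonholes.
If each of the 12 months of the year held at most 4, the total would be at most 12 × 4 = 48 < 54, a contradiction.
So at least one holds ⌈54/12⌉ = 5.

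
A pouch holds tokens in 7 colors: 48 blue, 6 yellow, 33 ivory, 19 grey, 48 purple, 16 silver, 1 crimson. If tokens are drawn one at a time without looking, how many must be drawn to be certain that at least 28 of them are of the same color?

124

Treat the 7 colors as pigeonholes.
In the worst case we take at most 27 of each color, but all 6 yellow, all 19 grey, all 16 silver, and all 1 crimson (fewer than 27), giving 27 + 6 + 27 + 19 + 27 + 16 + 1 = 123.
One more token then forces some color to 28, so 123 + 1 = 124.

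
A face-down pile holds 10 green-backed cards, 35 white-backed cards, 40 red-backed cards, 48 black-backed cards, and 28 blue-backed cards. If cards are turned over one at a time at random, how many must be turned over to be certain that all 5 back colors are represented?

152

The hardest back color to obtain is green-backed: we could draw every other card first — 161 − 10 = 151 cards — without a single green-backed one.
The next draw must be green-backed, so 151 + 1 = 152.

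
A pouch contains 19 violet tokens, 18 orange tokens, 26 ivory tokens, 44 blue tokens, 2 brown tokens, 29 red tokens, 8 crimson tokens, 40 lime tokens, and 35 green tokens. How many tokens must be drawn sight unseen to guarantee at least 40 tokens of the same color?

216

In the worst case we take at most 39 of each color, but all 19 violet, all 18 orange, all 26 ivory, all 2 brown, all 29 red, all 8 crimson, and all 35 green (fewer than 39), giving 19 + 18 + 26 + 39 + 2 + 29 + 8 + 39 + 35 = 215.
One more token then forces some color to 40, so 215 + 1 = 216.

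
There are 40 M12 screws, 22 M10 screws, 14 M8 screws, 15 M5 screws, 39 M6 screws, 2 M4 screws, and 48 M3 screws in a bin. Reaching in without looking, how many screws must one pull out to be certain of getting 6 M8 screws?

172

The worst case draws every non-M8 screw first: 40 + 22 + 15 + 39 + 2 + 48 = 166.
The next 6 draws are then forced to be M8, giving 166 + 6 = 172.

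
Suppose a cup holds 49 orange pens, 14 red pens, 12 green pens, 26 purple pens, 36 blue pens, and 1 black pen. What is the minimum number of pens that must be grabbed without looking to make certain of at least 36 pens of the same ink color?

124

Treat the 6 ink colors as pigeonholes.
In the worst case we take at most 35 of each ink color, but all 14 red, all 12 green, all 26 purple, and all 1 black (fewer than 35), giving 35 + 14 + 12 + 26 + 35 + 1 = 123.
One more pen then forces some ink color to 36, so 123 + 1 = 124.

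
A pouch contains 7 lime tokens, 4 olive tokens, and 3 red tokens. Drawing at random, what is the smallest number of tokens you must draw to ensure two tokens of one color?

4

The worst case takes 1 token of each color without reaching 2 of any: 3 × 1 = 3.
The next token must bring some color to 2, so 3 + 1 = 4.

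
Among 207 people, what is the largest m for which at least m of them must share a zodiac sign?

18

The 207 people fall into 12 zodiac signs.
If each of the 12 zodiac signs held at most 17, the total would be at most 12 × 17 = 204 < 207, a contradiction.
So at least one holds ⌈207/12⌉ = 18.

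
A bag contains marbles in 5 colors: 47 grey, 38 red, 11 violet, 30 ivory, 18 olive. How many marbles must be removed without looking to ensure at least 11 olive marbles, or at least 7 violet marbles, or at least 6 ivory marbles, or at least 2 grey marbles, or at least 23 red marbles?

45

The worst case stops just short of every target: 1 grey, 22 red, 6 violet, 5 ivory, 10 olive — 1 + 22 + 6 + 5 + 10 = 44 marbles.
One more marble must push some color to its target, so 44 + 1 = 45.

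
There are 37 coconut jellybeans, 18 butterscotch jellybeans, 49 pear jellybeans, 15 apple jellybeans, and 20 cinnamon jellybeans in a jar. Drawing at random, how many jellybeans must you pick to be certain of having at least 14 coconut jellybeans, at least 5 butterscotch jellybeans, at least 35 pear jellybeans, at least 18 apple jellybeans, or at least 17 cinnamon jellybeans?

The worst case stops just short of every target: 13 coconut, 4 butterscotch, 34 pear, all 15 apple, 16 cinnamon — 13 + 4 + 34 + 15 + 16 = 82 jellybeans.
One more jellybean must push some flavor to its target, so 82 + 1 = 83.

83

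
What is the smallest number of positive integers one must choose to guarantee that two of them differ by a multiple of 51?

Use the pigeonhole principle on residue classes: two integers differ by a multiple of 51 exactly when they share a remainder mod 51.
There are 51 residue classes mod 51, so 51 integers can all lie in distinct classes.
One more integer must repeat a residue, giving a difference divisible by 51. So n = 51 + 1 = 52.

52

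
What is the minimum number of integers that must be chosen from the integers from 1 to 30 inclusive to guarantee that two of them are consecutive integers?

16

Partition {1, …, 30} into 15 pairs: {1,2}, {3,4}, …, {29,30}.
Choosing 15 integers — say the 15 even numbers 2, 4, …, 30 — takes one from each pair and avoids the property.
Choosing 16 forces two into the same pair by pigeonhole, and those are consecutive. So 16.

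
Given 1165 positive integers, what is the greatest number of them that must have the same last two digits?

The 1165 positive integers fall into 100 possible two-digit endings.
If each of the 100 possible two-digit endings held at most 11, the total would be at most 100 × 11 = 1100 < 1165, a contradiction.
So at least one holds ⌈1165/100⌉ = 12.

12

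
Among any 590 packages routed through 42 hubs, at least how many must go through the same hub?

If each of the 42 hubs held at most 14, the total would be at most 42 × 14 = 588 < 590, a contradiction.
So at least one holds ⌈590/42⌉ = 15.

15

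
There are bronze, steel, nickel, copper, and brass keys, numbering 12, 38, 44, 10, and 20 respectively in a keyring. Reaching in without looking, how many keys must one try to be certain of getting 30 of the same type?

Treat the 5 types as pigeonholes.
In the worst case we take at most 29 of each type, but all 12 bronze, all 10 copper, and all 20 brass (fewer than 29), giving 12 + 29 + 29 + 10 + 20 = 100.
One more key then forces some type to 30, so 100 + 1 = 101.

101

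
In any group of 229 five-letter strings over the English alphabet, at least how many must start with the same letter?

There are 26 possible first letters, which serve as the pigeonholes.
If each of the 26 possible first letters held at most 8, the total would be at most 26 × 8 = 208 < 229, a contradiction.
So at least one holds ⌈229/26⌉ = 9.

9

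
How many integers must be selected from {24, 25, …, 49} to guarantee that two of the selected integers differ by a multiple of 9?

Use the pigeonhole principle on residue classes: group the integers by remainder mod 9; there are 9 residue classes, each nonempty in this range.
Choosing one from each class (9 integers) avoids any shared remainder.
One more choice must repeat a class, so two differ by a multiple of 9. Hence 9 + 1 = 10.

10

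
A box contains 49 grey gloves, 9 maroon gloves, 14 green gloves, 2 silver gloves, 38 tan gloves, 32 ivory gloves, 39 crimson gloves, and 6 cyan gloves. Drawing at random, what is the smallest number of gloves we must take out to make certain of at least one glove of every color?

The hardest color to obtain is silver: we could draw every other glove first — 189 − 2 = 187 gloves — without a single silver one.
The next draw must be silver, so 187 + 1 = 188.

188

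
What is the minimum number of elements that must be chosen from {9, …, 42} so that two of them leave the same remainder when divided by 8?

Group the integers by remainder mod 8; there are 8 residue classes, each nonempty in this range.
Choosing one from each class (8 integers) avoids any shared remainder.
One more choice must repeat a class, so two differ by a multiple of 8. Hence 8 + 1 = 9.

9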